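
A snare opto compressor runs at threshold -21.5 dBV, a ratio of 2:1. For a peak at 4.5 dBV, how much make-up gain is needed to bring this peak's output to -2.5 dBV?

Without make-up, output = threshold + overshoot/2 = -21.5 + 13 = -8.5 dBV.
Gap to target: 6 dB.

6 dB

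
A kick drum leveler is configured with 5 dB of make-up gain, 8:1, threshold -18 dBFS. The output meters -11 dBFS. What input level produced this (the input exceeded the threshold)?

-2 dBFS

Stripping the +5 dB make-up gives -16 dBFS at the gain stage.
Post-compression overshoot = -16 − (-18) = 2 dB.
Undo the ratio: input overshoot = 2 × 8 = 16 dB, giving input = -2 dBFS.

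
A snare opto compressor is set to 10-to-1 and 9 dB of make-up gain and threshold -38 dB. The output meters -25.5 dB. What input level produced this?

-3 dB

Remove make-up: -25.5 − 9 = -34.5 dB.
Post-compression overshoot = -34.5 − (-38) = 3.5 dB.
Undo the ratio: input overshoot = 3.5 × 10 = 35 dB, giving input = -3 dB.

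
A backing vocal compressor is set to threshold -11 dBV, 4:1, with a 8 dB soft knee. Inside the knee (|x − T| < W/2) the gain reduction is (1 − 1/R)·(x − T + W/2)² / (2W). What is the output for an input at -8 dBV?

x − T + W/2 = -8 − (-11) + 4 = 7.
GR = (1 − 1/4) × 7² / 16 = 0.75 × 49 / 16 = 2.296875 dB.
Output = -8 − 2.296875 = -10.296875 dBV.

-10.296875 dBV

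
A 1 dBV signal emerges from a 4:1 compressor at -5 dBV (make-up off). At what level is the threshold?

Let T be the threshold. Output overshoot = (input overshoot)/R, so -5 − T = (1 − T)/4.
4·(-5 − T) = 1 − T → 3·T = -20 − 1 = -21.
T = -21/3 = -7 dBV.

-7 dBV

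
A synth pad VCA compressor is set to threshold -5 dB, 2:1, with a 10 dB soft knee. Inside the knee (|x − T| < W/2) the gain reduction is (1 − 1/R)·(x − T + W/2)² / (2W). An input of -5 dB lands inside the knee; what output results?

-5.625 dB

x − T + W/2 = -5 − (-5) + 5 = 5.
GR = (1 − 1/2) × 5² / 20 = 0.5 × 25 / 20 = 0.625 dB.
Output = -5 − 0.625 = -5.625 dB.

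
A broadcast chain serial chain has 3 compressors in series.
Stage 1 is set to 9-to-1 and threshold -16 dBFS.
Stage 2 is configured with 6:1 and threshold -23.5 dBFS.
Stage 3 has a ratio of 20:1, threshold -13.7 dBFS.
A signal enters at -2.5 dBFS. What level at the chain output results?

Stage 1: overshoot 13.5 dB → 13.5/9 = 1.5 dB → -14.5 dBFS.
Stage 2: -14.5 dBFS is 9 dB over -23.5 dBFS; at 6:1 that becomes 1.5 dB over, giving -22 dBFS.
Stage 3: -22 dBFS ≤ -13.7 dBFS, so stage 3 doesn't engage; output -22 dBFS.

-22 dBFS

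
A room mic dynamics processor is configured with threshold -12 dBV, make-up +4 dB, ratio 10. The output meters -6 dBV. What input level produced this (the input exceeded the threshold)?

8 dBV

Before make-up, the level was -6 − 4 = -10 dBV.
That's 2 dB above the -12 dBV threshold.
Input overshoot = R × output overshoot = 20 dB → input = -12 + 20 = 8 dBV.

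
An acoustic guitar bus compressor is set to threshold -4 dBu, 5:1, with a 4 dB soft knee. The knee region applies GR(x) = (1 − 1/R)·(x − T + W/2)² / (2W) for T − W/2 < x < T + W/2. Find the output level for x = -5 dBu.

-5.1 dBu

x − T + W/2 = -5 − (-4) + 2 = 1.
GR = (1 − 1/5) × 1² / 8 = 0.8 × 1 / 8 = 0.1 dB.
Output = -5 − 0.1 = -5.1 dBu.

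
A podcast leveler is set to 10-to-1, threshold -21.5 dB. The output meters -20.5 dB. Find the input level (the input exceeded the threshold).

-11.5 dB

Post-compression overshoot = -20.5 − (-21.5) = 1 dB.
Undo the ratio: input overshoot = 1 × 10 = 10 dB, giving input = -11.5 dB.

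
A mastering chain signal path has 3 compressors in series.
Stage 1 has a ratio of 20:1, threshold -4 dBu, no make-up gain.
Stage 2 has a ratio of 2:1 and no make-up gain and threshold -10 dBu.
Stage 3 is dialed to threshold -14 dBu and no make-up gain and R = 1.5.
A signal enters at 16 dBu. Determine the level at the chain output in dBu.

-9 dBu

Stage 1: overshoot 20 dB → 20/20 = 1 dB → -3 dBu.
Stage 2: overshoot 7 dB → 7/2 = 3.5 dB → -6.5 dBu.
Stage 3: overshoot 7.5 dB → 7.5/1.5 = 5 dB → -9 dBu.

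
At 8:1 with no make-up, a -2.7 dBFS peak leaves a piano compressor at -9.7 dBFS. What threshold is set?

Let T be the threshold. Output overshoot = (input overshoot)/R, so -9.7 − T = (-2.7 − T)/8.
8·(-9.7 − T) = -2.7 − T → 7·T = -77.6 − (-2.7) = -74.9.
T = -74.9/7 = -10.7 dBFS.

-10.7 dBFS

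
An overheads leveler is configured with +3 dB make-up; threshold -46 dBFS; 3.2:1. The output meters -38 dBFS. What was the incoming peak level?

Stripping the +3 dB make-up gives -41 dBFS at the gain stage.
Post-compression overshoot = -41 − (-46) = 5 dB.
Before 3.2:1 compression the overshoot was 5 × 3.2 = 16 dB, so input = -46 + 16 = -30 dBFS.

-30 dBFS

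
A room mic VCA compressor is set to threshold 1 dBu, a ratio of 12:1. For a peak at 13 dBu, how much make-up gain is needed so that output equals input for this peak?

The peak compresses to 1 + 12/12 = 2 dBu.
To reach 13 dBu requires 13 − 2 = 11 dB of make-up.

11 dB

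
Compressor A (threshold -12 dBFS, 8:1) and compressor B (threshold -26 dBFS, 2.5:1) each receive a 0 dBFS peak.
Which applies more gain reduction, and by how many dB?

B, by 5.1 dB

A: overshoot 12 dB → output overshoot 1.5 dB → GR 10.5 dB.
B: overshoot 26 dB → output overshoot 10.4 dB → GR 15.6 dB.
Difference: 5.1 dB in favour of B.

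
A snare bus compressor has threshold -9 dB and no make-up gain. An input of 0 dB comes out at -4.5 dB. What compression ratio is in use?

2:1

Input overshoot = 0 − (-9) = 9 dB; output overshoot = -4.5 − (-9) = 4.5 dB.
Ratio = 9 / 4.5 = 2.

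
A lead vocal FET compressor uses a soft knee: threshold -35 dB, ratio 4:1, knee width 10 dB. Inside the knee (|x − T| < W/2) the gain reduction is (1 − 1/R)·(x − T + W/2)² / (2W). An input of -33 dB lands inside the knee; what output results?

-34.8375 dB

x − T + W/2 = -33 − (-35) + 5 = 7.
GR = (1 − 1/4) × 7² / 20 = 0.75 × 49 / 20 = 1.8375 dB.
Output = -33 − 1.8375 = -34.8375 dB.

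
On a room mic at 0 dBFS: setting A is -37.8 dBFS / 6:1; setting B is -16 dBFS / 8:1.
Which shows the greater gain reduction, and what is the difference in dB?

A: 37.8 dB over, compressed to 6.3 dB over, so 31.5 dB of GR.
B: 16 dB over, compressed to 2 dB over, so 14 dB of GR.
A applies 17.5 dB more gain reduction.

A, by 17.5 dB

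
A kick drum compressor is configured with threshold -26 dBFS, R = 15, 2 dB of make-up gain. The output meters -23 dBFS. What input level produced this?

-11 dBFS

Stripping the +2 dB make-up gives -25 dBFS at the gain stage.
That's 1 dB above the -26 dBFS threshold.
Before 15:1 compression the overshoot was 1 × 15 = 15 dB, so input = -26 + 15 = -11 dBFS.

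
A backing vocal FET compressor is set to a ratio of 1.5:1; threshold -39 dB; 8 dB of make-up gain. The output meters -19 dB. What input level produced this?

Remove make-up: -19 − 8 = -27 dB.
Post-compression overshoot = -27 − (-39) = 12 dB.
Before 1.5:1 compression the overshoot was 12 × 1.5 = 18 dB, so input = -39 + 18 = -21 dB.

-21 dB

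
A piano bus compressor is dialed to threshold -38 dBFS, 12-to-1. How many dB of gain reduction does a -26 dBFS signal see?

-26 dBFS exceeds the threshold by 12 dB.
After 12:1 compression the overshoot becomes 12/12 = 1 dB.
So the signal is attenuated by 12 − 1 = 11 dB.

11 dB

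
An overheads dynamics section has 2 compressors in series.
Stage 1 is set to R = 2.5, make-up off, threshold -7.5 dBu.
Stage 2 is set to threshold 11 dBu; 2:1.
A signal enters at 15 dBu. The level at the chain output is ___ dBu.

Stage 1: overshoot 22.5 dB → 22.5/2.5 = 9 dB → 1.5 dBu.
Stage 2: below threshold (1.5 ≤ 11); passes unchanged; output 1.5 dBu.

1.5 dBu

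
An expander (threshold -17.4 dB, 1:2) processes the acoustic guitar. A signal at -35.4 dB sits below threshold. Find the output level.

-53.4 dB

Below threshold, a 1:2 expander applies gain = (2−1)×(T − x) of attenuation.
(2−1) × 18 = 18 dB, so output = -35.4 − 18 = -53.4 dB.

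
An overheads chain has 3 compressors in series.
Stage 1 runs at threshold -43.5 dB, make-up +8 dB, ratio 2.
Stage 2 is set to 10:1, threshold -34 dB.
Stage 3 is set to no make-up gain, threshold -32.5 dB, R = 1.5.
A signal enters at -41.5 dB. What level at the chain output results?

Stage 1: overshoot 2 dB → 2/2 = 1 dB → -42.5 dB; +8 dB make-up → -34.5 dB.
Stage 2: -34.5 dB is at or below the -34 dB threshold — no compression; output -34.5 dB.
Stage 3: -34.5 dB is at or below the -32.5 dB threshold — no compression; output -34.5 dB.

-34.5 dB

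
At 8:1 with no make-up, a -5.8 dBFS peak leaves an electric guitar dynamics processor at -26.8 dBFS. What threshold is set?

Input is 24 dB above T (since output overshoot × R = input overshoot: (-26.8 − T)·8 = -5.8 − T gives T = -29.8 dBFS).
Check: -29.8 + (-5.8 − (-29.8))/8 = -29.8 + 3 = -26.8 dBFS. ✓

-29.8 dBFS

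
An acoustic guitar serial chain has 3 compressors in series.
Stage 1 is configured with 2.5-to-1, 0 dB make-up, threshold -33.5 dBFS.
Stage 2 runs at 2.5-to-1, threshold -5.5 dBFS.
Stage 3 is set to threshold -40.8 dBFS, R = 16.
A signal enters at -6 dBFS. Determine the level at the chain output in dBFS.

Stage 1: 27.5 dB above -33.5 dBFS, reduced 2.5:1 to 11 dB above → -22.5 dBFS.
Stage 2: -22.5 dBFS ≤ -5.5 dBFS, so stage 2 doesn't engage; output -22.5 dBFS.
Stage 3: 18.3 dB above -40.8 dBFS, reduced 16:1 to 1.14375 dB above → -39.65625 dBFS.

-39.65625 dBFS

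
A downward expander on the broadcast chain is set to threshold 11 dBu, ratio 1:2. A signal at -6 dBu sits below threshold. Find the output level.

Undershoot = 11 − (-6) = 17 dB.
At 1:2, that expands to 34 dB under threshold.
Output = 11 − 34 = -23 dBu.

-23 dBu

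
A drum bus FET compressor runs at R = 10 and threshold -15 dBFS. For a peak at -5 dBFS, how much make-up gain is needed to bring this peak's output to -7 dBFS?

Overshoot 10 dB → 10/10 = 1 dB after compression, so the compressed level is -15 + 1 = -14 dBFS.
Make-up = target − compressed = -7 − (-14) = 7 dB.

7 dB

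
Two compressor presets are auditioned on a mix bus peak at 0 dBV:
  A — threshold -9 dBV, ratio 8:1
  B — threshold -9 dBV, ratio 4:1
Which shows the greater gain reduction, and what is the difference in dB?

A, by 1.125 dB

A: overshoot 9 dB → output overshoot 1.125 dB → GR 7.875 dB.
B: overshoot 9 dB → output overshoot 2.25 dB → GR 6.75 dB.
Difference: 1.125 dB in favour of A.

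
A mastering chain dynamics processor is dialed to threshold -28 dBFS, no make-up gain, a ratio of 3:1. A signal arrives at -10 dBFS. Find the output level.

-22 dBFS

-10 dBFS sits 18 dB over threshold.
At 3:1 the overshoot is divided by 3, leaving 6 dB above threshold.
That puts the output at -22 dBFS.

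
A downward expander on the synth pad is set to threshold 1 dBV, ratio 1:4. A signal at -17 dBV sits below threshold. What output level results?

-71 dBV

Below threshold, a 1:4 expander applies gain = (4−1)×(T − x) of attenuation.
(4−1) × 18 = 54 dB, so output = -17 − 54 = -71 dBV.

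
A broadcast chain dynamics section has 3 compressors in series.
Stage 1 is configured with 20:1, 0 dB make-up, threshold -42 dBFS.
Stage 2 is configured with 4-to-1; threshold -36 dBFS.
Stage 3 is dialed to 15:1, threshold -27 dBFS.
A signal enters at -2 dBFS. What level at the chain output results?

Stage 1: 40 dB above -42 dBFS, reduced 20:1 to 2 dB above → -40 dBFS.
Stage 2: -40 dBFS is at or below the -36 dBFS threshold — no compression; output -40 dBFS.
Stage 3: -40 dBFS is at or below the -27 dBFS threshold — no compression; output -40 dBFS.

-40 dBFS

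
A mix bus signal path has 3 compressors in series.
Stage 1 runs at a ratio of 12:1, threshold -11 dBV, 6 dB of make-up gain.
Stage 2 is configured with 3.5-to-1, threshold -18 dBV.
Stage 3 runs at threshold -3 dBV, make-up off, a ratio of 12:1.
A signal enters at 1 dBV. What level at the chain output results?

Stage 1: overshoot 12 dB → 12/12 = 1 dB → -10 dBV; +6 dB make-up → -4 dBV.
Stage 2: overshoot 14 dB → 14/3.5 = 4 dB → -14 dBV.
Stage 3: -14 dBV is at or below the -3 dBV threshold — no compression; output -14 dBV.

-14 dBV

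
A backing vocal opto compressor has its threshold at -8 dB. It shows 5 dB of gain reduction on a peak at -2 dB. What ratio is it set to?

Input overshoot = -2 − (-8) = 6 dB.
Output overshoot = 6 − 5 = 1 dB.
Ratio = input overshoot / output overshoot = 6 / 1 = 6.

6:1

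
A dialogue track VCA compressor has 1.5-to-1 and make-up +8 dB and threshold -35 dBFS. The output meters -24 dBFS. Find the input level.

Stripping the +8 dB make-up gives -32 dBFS at the gain stage.
The compressed level sits -32 − (-35) = 3 dB over threshold.
Undo the ratio: input overshoot = 3 × 1.5 = 4.5 dB, giving input = -30.5 dBFS.

-30.5 dBFS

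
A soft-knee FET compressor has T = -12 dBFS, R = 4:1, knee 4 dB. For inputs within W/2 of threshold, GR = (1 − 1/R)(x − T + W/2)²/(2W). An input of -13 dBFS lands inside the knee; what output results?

-13.09375 dBFS

x − T + W/2 = -13 − (-12) + 2 = 1.
GR = (1 − 1/4) × 1² / 8 = 0.75 × 1 / 8 = 0.09375 dB.
Output = -13 − 0.09375 = -13.09375 dBFS.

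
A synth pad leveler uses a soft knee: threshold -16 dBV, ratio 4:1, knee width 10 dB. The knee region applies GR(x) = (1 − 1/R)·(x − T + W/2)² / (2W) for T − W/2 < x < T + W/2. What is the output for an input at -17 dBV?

-17.6 dBV

x − T + W/2 = -17 − (-16) + 5 = 4.
GR = (1 − 1/4) × 4² / 20 = 0.75 × 16 / 20 = 0.6 dB.
Output = -17 − 0.6 = -17.6 dBV.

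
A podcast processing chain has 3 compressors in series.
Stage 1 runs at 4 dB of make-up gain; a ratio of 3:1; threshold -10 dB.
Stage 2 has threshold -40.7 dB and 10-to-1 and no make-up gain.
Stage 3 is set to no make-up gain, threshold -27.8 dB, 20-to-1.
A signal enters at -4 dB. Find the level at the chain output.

-37.03 dB

Stage 1: overshoot 6 dB → 6/3 = 2 dB → -8 dB; +4 dB make-up → -4 dB.
Stage 2: -4 dB is 36.7 dB over -40.7 dB; at 10:1 that becomes 3.67 dB over, giving -37.03 dB.
Stage 3: below threshold (-37.03 ≤ -27.8); passes unchanged; output -37.03 dB.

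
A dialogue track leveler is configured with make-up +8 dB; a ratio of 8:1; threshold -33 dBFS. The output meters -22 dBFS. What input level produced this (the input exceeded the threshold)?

Before make-up, the level was -22 − 8 = -30 dBFS.
Post-compression overshoot = -30 − (-33) = 3 dB.
Before 8:1 compression the overshoot was 3 × 8 = 24 dB, so input = -33 + 24 = -9 dBFS.

-9 dBFS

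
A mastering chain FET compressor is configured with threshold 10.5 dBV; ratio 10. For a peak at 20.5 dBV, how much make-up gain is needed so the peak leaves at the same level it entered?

Without make-up, output = threshold + overshoot/10 = 10.5 + 1 = 11.5 dBV.
Gap to target: 9 dB.

9 dB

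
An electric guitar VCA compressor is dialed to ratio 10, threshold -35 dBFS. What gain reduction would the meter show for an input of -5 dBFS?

27 dB

The signal is 30 dB above threshold.
At 10:1, output sits 30/10 = 3 dB above threshold.
GR = overshoot in − overshoot out = 30 − 3 = 27 dB.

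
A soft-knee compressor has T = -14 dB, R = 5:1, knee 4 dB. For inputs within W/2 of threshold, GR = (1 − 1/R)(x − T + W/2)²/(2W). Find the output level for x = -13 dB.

x − T + W/2 = -13 − (-14) + 2 = 3.
GR = (1 − 1/5) × 3² / 8 = 0.8 × 9 / 8 = 0.9 dB.
Output = -13 − 0.9 = -13.9 dB.

-13.9 dB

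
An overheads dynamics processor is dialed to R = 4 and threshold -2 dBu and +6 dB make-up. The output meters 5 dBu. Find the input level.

Remove make-up: 5 − 6 = -1 dBu.
That's 1 dB above the -2 dBu threshold.
Undo the ratio: input overshoot = 1 × 4 = 4 dB, giving input = 2 dBu.

2 dBu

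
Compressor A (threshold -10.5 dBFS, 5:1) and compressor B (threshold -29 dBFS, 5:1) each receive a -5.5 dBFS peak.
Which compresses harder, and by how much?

A: GR = 5 − 5/5 = 4 dB.
B: GR = 23.5 − 23.5/5 = 18.8 dB.
B reduces 14.8 dB more.

B, by 14.8 dB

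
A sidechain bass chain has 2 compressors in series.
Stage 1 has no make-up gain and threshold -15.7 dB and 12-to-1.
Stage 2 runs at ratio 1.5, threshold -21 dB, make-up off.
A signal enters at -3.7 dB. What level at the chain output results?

Stage 1: -3.7 dB is 12 dB over -15.7 dB; at 12:1 that becomes 1 dB over, giving -14.7 dB.
Stage 2: 6.3 dB above -21 dB, reduced 1.5:1 to 4.2 dB above → -16.8 dB.

-16.8 dB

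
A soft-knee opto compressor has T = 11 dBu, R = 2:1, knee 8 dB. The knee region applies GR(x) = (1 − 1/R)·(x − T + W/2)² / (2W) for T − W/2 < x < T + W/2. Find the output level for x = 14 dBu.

12.46875 dBu

x − T + W/2 = 14 − 11 + 4 = 7.
GR = (1 − 1/2) × 7² / 16 = 0.5 × 49 / 16 = 1.53125 dB.
Output = 14 − 1.53125 = 12.46875 dBu.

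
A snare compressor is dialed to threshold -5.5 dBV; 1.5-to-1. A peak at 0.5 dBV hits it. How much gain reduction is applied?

2 dB

0.5 dBV exceeds the threshold by 6 dB.
At 1.5:1, output sits 6/1.5 = 4 dB above threshold.
Gain reduction = 6 − 4 = 2 dB.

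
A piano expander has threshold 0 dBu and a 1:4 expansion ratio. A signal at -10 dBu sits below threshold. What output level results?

-40 dBu

Below threshold, a 1:4 expander applies gain = (4−1)×(T − x) of attenuation.
(4−1) × 10 = 30 dB, so output = -10 − 30 = -40 dBu.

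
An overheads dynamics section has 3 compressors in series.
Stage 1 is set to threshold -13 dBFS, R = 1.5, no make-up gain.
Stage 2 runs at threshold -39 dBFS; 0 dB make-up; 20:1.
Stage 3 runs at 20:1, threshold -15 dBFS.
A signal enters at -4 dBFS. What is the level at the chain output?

Stage 1: -4 dBFS is 9 dB over -13 dBFS; at 1.5:1 that becomes 6 dB over, giving -7 dBFS.
Stage 2: -7 dBFS is 32 dB over -39 dBFS; at 20:1 that becomes 1.6 dB over, giving -37.4 dBFS.
Stage 3: below threshold (-37.4 ≤ -15); passes unchanged; output -37.4 dBFS.

-37.4 dBFS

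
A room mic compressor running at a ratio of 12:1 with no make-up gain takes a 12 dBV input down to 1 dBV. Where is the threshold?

0 dBV

Let T be the threshold. Output overshoot = (input overshoot)/R, so 1 − T = (12 − T)/12.
12·(1 − T) = 12 − T → 11·T = 12 − 12 = 0.
T = 0/11 = 0 dBV.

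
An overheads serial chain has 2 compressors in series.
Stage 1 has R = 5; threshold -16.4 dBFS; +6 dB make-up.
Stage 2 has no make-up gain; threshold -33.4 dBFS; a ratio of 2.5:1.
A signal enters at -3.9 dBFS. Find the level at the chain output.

-23.2 dBFS

Stage 1: -3.9 dBFS is 12.5 dB over -16.4 dBFS; at 5:1 that becomes 2.5 dB over, giving -13.9 dBFS; +6 dB make-up → -7.9 dBFS.
Stage 2: -7.9 dBFS is 25.5 dB over -33.4 dBFS; at 2.5:1 that becomes 10.2 dB over, giving -23.2 dBFS.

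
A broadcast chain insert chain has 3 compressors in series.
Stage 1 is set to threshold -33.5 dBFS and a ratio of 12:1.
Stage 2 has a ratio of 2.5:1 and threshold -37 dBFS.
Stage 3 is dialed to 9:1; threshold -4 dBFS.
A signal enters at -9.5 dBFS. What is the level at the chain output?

-34.8 dBFS

Stage 1: -9.5 dBFS is 24 dB over -33.5 dBFS; at 12:1 that becomes 2 dB over, giving -31.5 dBFS.
Stage 2: 5.5 dB above -37 dBFS, reduced 2.5:1 to 2.2 dB above → -34.8 dBFS.
Stage 3: -34.8 dBFS is at or below the -4 dBFS threshold — no compression; output -34.8 dBFS.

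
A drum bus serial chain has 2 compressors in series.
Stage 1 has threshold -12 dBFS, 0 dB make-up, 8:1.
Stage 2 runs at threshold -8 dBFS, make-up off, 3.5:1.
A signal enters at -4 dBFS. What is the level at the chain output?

Stage 1: 8 dB above -12 dBFS, reduced 8:1 to 1 dB above → -11 dBFS.
Stage 2: below threshold (-11 ≤ -8); passes unchanged; output -11 dBFS.

-11 dBFS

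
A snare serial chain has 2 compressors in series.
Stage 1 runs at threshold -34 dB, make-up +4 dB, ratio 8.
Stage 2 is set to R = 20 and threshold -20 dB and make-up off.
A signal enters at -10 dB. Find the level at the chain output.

Stage 1: -10 dB is 24 dB over -34 dB; at 8:1 that becomes 3 dB over, giving -31 dB; +4 dB make-up → -27 dB.
Stage 2: -27 dB ≤ -20 dB, so stage 2 doesn't engage; output -27 dB.

-27 dB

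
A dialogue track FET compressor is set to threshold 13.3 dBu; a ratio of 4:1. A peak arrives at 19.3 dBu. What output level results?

Overshoot: 19.3 − 13.3 = 6 dB.
4:1 compression reduces that to 6/4 = 1.5 dB over.
Output = 13.3 + 1.5 = 14.8 dBu.

14.8 dBu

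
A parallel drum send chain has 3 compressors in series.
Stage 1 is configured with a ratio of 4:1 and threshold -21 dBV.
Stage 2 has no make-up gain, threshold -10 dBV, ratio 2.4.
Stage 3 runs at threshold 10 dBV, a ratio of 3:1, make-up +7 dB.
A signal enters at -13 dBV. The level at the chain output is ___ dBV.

Stage 1: -13 dBV is 8 dB over -21 dBV; at 4:1 that becomes 2 dB over, giving -19 dBV.
Stage 2: below threshold (-19 ≤ -10); passes unchanged; output -19 dBV.
Stage 3: below threshold (-19 ≤ 10); passes unchanged; make-up brings it to -12 dBV.

-12 dBV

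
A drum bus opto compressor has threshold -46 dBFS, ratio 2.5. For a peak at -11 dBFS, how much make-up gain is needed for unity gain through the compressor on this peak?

21 dB

The peak compresses to -46 + 35/2.5 = -32 dBFS.
To reach -11 dBFS requires -11 − (-32) = 21 dB of make-up.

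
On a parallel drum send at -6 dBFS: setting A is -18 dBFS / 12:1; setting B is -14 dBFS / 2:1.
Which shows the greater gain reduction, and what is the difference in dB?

A: 12 dB over, compressed to 1 dB over, so 11 dB of GR.
B: 8 dB over, compressed to 4 dB over, so 4 dB of GR.
A applies 7 dB more gain reduction.

A, by 7 dB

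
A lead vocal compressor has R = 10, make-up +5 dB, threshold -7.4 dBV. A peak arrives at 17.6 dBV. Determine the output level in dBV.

The input is 25 dB above the -7.4 dBV threshold.
10:1 compression reduces that to 25/10 = 2.5 dB over.
Output = -7.4 + 2.5 = -4.9 dBV; make-up adds 5 dB, giving 0.1 dBV.

0.1 dBV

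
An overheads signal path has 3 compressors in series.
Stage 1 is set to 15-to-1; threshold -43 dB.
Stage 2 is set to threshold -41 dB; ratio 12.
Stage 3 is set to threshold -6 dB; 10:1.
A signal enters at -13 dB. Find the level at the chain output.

-41 dB

Stage 1: 30 dB above -43 dB, reduced 15:1 to 2 dB above → -41 dB.
Stage 2: below threshold (-41 ≤ -41); passes unchanged; output -41 dB.
Stage 3: -41 dB ≤ -6 dB, so stage 3 doesn't engage; output -41 dB.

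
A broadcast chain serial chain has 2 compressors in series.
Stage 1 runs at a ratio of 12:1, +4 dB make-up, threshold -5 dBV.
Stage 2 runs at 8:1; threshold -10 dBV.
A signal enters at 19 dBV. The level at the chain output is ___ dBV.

Stage 1: 19 dBV is 24 dB over -5 dBV; at 12:1 that becomes 2 dB over, giving -3 dBV; +4 dB make-up → 1 dBV.
Stage 2: overshoot 11 dB → 11/8 = 1.375 dB → -8.625 dBV.

-8.625 dBV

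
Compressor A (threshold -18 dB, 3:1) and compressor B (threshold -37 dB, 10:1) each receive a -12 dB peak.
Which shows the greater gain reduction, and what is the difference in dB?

B, by 18.5 dB

A: GR = 6 − 6/3 = 4 dB.
B: GR = 25 − 25/10 = 22.5 dB.
Difference: 18.5 dB in favour of B.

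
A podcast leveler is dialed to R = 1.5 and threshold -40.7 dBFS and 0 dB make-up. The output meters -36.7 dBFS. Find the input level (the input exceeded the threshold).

-34.7 dBFS

Post-compression overshoot = -36.7 − (-40.7) = 4 dB.
Undo the ratio: input overshoot = 4 × 1.5 = 6 dB, giving input = -34.7 dBFS.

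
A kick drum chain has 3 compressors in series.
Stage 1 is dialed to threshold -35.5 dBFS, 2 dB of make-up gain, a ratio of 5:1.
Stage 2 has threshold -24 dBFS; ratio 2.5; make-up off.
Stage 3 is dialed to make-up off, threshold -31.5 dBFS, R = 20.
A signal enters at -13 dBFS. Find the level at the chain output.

-31.375 dBFS

Stage 1: overshoot 22.5 dB → 22.5/5 = 4.5 dB → -31 dBFS; +2 dB make-up → -29 dBFS.
Stage 2: -29 dBFS is at or below the -24 dBFS threshold — no compression; output -29 dBFS.
Stage 3: 2.5 dB above -31.5 dBFS, reduced 20:1 to 0.125 dB above → -31.375 dBFS.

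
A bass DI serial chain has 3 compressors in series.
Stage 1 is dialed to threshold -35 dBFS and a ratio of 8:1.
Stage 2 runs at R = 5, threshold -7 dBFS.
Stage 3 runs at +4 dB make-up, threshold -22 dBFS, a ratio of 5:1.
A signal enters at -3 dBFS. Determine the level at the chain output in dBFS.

-27 dBFS

Stage 1: -3 dBFS is 32 dB over -35 dBFS; at 8:1 that becomes 4 dB over, giving -31 dBFS.
Stage 2: below threshold (-31 ≤ -7); passes unchanged; output -31 dBFS.
Stage 3: -31 dBFS ≤ -22 dBFS, so stage 3 doesn't engage; make-up brings it to -27 dBFS.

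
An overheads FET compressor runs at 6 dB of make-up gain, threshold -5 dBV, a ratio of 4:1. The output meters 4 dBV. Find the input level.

Stripping the +6 dB make-up gives -2 dBV at the gain stage.
Post-compression overshoot = -2 − (-5) = 3 dB.
Input overshoot = R × output overshoot = 12 dB → input = -5 + 12 = 7 dBV.

7 dBV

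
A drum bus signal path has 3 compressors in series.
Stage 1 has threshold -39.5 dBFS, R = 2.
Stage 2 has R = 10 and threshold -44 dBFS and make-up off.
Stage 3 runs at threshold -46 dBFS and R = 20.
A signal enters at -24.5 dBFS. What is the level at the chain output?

-45.84 dBFS

Stage 1: 15 dB above -39.5 dBFS, reduced 2:1 to 7.5 dB above → -32 dBFS.
Stage 2: -32 dBFS is 12 dB over -44 dBFS; at 10:1 that becomes 1.2 dB over, giving -42.8 dBFS.
Stage 3: -42.8 dBFS is 3.2 dB over -46 dBFS; at 20:1 that becomes 0.16 dB over, giving -45.84 dBFS.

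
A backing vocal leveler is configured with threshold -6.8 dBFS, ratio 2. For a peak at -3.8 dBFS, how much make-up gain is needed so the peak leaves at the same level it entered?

1.5 dB

Without make-up, output = threshold + overshoot/2 = -6.8 + 1.5 = -5.3 dBFS.
Gap to target: 1.5 dB.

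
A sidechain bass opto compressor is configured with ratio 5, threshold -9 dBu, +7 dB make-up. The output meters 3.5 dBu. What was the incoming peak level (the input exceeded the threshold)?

18.5 dBu

Before make-up, the level was 3.5 − 7 = -3.5 dBu.
The compressed level sits -3.5 − (-9) = 5.5 dB over threshold.
Input overshoot = R × output overshoot = 27.5 dB → input = -9 + 27.5 = 18.5 dBu.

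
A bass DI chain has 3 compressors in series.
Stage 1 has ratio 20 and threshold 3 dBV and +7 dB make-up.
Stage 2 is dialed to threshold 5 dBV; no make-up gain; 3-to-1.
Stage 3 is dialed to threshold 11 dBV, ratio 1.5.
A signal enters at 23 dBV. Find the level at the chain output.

Stage 1: 23 dBV is 20 dB over 3 dBV; at 20:1 that becomes 1 dB over, giving 4 dBV; +7 dB make-up → 11 dBV.
Stage 2: 6 dB above 5 dBV, reduced 3:1 to 2 dB above → 7 dBV.
Stage 3: 7 dBV ≤ 11 dBV, so stage 3 doesn't engage; output 7 dBV.

7 dBV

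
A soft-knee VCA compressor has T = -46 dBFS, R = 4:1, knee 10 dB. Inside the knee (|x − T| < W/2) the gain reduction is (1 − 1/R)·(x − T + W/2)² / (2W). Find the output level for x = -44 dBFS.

x − T + W/2 = -44 − (-46) + 5 = 7.
GR = (1 − 1/4) × 7² / 20 = 0.75 × 49 / 20 = 1.8375 dB.
Output = -44 − 1.8375 = -45.8375 dBFS.

-45.8375 dBFS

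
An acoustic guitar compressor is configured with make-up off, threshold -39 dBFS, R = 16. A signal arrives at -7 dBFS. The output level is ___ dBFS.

-7 dBFS sits 32 dB over threshold.
16:1 compression reduces that to 32/16 = 2 dB over.
So the level is -39 + 2 = -37 dBFS.

-37 dBFS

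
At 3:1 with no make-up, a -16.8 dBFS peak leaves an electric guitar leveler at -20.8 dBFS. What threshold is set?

-22.8 dBFS

Let T be the threshold. Output overshoot = (input overshoot)/R, so -20.8 − T = (-16.8 − T)/3.
3·(-20.8 − T) = -16.8 − T → 2·T = -62.4 − (-16.8) = -45.6.
T = -45.6/2 = -22.8 dBFS.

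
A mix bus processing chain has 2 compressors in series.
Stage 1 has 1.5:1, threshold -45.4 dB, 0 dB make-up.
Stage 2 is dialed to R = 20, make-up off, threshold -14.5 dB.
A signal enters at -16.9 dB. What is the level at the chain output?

Stage 1: -16.9 dB is 28.5 dB over -45.4 dB; at 1.5:1 that becomes 19 dB over, giving -26.4 dB.
Stage 2: -26.4 dB is at or below the -14.5 dB threshold — no compression; output -26.4 dB.

-26.4 dB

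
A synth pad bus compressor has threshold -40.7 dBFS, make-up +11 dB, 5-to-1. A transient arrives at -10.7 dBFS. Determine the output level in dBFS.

-23.7 dBFS

-10.7 dBFS sits 30 dB over threshold.
The 30 dB excess becomes 6 dB after 5:1 reduction.
That puts the output at -34.7 dBFS; make-up adds 11 dB, giving -23.7 dBFS.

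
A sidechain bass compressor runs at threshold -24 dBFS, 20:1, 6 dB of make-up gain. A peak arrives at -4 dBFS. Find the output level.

-17 dBFS

The input is 20 dB above the -24 dBFS threshold.
20:1 compression reduces that to 20/20 = 1 dB over.
So the level is -24 + 1 = -23 dBFS; make-up adds 6 dB, giving -17 dBFS.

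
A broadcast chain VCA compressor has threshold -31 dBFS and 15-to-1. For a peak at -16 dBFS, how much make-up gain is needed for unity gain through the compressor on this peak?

14 dB

Without make-up, output = threshold + overshoot/15 = -31 + 1 = -30 dBFS.
Gap to target: 14 dB.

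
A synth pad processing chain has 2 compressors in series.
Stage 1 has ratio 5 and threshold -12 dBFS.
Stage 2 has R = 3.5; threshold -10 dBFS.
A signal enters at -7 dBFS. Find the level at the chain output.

-11 dBFS

Stage 1: overshoot 5 dB → 5/5 = 1 dB → -11 dBFS.
Stage 2: -11 dBFS ≤ -10 dBFS, so stage 2 doesn't engage; output -11 dBFS.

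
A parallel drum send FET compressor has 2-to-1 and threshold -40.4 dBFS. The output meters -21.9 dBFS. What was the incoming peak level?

That's 18.5 dB above the -40.4 dBFS threshold.
Input overshoot = R × output overshoot = 37 dB → input = -40.4 + 37 = -3.4 dBFS.

-3.4 dBFS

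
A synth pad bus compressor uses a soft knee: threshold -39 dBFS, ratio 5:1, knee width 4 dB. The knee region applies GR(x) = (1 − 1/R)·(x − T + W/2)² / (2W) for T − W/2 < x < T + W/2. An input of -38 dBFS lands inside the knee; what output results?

x − T + W/2 = -38 − (-39) + 2 = 3.
GR = (1 − 1/5) × 3² / 8 = 0.8 × 9 / 8 = 0.9 dB.
Output = -38 − 0.9 = -38.9 dBFS.

-38.9 dBFS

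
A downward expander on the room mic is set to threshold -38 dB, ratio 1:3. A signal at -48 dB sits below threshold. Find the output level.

Below threshold, a 1:3 expander applies gain = (3−1)×(T − x) of attenuation.
(3−1) × 10 = 20 dB, so output = -48 − 20 = -68 dB.

-68 dB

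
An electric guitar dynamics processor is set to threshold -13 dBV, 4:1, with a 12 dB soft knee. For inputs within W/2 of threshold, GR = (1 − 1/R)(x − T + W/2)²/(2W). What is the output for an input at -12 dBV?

x − T + W/2 = -12 − (-13) + 6 = 7.
GR = (1 − 1/4) × 7² / 24 = 0.75 × 49 / 24 = 1.53125 dB.
Output = -12 − 1.53125 = -13.53125 dBV.

-13.53125 dBV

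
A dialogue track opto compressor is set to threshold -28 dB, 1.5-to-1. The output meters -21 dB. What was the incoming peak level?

-17.5 dB

The compressed level sits -21 − (-28) = 7 dB over threshold.
Before 1.5:1 compression the overshoot was 7 × 1.5 = 10.5 dB, so input = -28 + 10.5 = -17.5 dB.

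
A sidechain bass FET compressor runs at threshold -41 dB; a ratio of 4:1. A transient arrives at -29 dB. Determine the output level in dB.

-29 dB sits 12 dB over threshold.
At 4:1 the overshoot is divided by 4, leaving 3 dB above threshold.
That puts the output at -38 dB.

-38 dB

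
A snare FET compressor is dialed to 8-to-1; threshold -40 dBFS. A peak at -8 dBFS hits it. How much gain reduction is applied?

-8 dBFS exceeds the threshold by 32 dB.
At 8:1, output sits 32/8 = 4 dB above threshold.
Gain reduction = 32 − 4 = 28 dB.

28 dB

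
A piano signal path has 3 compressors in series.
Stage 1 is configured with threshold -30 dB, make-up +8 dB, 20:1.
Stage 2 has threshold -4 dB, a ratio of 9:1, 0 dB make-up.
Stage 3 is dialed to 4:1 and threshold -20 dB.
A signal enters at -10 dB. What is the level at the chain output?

-21 dB

Stage 1: -10 dB is 20 dB over -30 dB; at 20:1 that becomes 1 dB over, giving -29 dB; +8 dB make-up → -21 dB.
Stage 2: -21 dB ≤ -4 dB, so stage 2 doesn't engage; output -21 dB.
Stage 3: below threshold (-21 ≤ -20); passes unchanged; output -21 dB.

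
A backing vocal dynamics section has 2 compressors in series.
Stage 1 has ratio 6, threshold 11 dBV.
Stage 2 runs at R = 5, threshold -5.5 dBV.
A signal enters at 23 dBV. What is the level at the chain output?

-1.8 dBV

Stage 1: 12 dB above 11 dBV, reduced 6:1 to 2 dB above → 13 dBV.
Stage 2: 13 dBV is 18.5 dB over -5.5 dBV; at 5:1 that becomes 3.7 dB over, giving -1.8 dBV.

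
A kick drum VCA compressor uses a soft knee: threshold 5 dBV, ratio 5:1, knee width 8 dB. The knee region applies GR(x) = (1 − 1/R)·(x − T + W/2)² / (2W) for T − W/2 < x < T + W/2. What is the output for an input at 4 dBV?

x − T + W/2 = 4 − 5 + 4 = 3.
GR = (1 − 1/5) × 3² / 16 = 0.8 × 9 / 16 = 0.45 dB.
Output = 4 − 0.45 = 3.55 dBV.

3.55 dBV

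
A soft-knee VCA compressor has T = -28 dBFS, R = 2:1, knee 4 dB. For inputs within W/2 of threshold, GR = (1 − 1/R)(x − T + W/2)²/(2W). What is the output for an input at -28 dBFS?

-28.25 dBFS

x − T + W/2 = -28 − (-28) + 2 = 2.
GR = (1 − 1/2) × 2² / 8 = 0.5 × 4 / 8 = 0.25 dB.
Output = -28 − 0.25 = -28.25 dBFS.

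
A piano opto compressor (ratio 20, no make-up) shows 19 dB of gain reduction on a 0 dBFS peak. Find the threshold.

-20 dBFS

Gain reduction = 0 − (-19) = 19 dB; output overshoot = GR / (R − 1) = 19 / 19 = 1 dB.
Threshold = output − output overshoot = -19 − 1 = -20 dBFS.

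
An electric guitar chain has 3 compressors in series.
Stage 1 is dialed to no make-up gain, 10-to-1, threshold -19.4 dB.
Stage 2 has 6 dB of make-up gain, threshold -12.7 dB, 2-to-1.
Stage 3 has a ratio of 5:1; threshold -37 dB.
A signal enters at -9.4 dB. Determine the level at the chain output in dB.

-32.08 dB

Stage 1: 10 dB above -19.4 dB, reduced 10:1 to 1 dB above → -18.4 dB.
Stage 2: -18.4 dB ≤ -12.7 dB, so stage 2 doesn't engage; make-up brings it to -12.4 dB.
Stage 3: -12.4 dB is 24.6 dB over -37 dB; at 5:1 that becomes 4.92 dB over, giving -32.08 dB.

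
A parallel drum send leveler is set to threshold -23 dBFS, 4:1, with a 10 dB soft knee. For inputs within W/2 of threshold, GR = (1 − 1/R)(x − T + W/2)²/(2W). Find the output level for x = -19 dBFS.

-22.0375 dBFS

x − T + W/2 = -19 − (-23) + 5 = 9.
GR = (1 − 1/4) × 9² / 20 = 0.75 × 81 / 20 = 3.0375 dB.
Output = -19 − 3.0375 = -22.0375 dBFS.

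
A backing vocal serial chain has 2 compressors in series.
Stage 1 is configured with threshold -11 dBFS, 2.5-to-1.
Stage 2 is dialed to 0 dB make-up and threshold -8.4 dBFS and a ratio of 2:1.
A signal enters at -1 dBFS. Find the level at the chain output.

Stage 1: 10 dB above -11 dBFS, reduced 2.5:1 to 4 dB above → -7 dBFS.
Stage 2: -7 dBFS is 1.4 dB over -8.4 dBFS; at 2:1 that becomes 0.7 dB over, giving -7.7 dBFS.

-7.7 dBFS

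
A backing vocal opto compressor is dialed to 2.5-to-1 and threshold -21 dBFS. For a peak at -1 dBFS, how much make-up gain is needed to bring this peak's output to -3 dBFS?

10 dB

Overshoot 20 dB → 20/2.5 = 8 dB after compression, so the compressed level is -21 + 8 = -13 dBFS.
Make-up = target − compressed = -3 − (-13) = 10 dB.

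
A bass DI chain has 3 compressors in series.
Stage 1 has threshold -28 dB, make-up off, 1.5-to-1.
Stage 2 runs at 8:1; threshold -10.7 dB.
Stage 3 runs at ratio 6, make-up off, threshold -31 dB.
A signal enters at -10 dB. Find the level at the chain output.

Stage 1: 18 dB above -28 dB, reduced 1.5:1 to 12 dB above → -16 dB.
Stage 2: -16 dB is at or below the -10.7 dB threshold — no compression; output -16 dB.
Stage 3: overshoot 15 dB → 15/6 = 2.5 dB → -28.5 dB.

-28.5 dB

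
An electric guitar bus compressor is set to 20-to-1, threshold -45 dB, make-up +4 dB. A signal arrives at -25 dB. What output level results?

-40 dB

Overshoot: -25 − (-45) = 20 dB.
At 20:1 the overshoot is divided by 20, leaving 1 dB above threshold.
So the level is -45 + 1 = -44 dB; make-up adds 4 dB, giving -40 dB.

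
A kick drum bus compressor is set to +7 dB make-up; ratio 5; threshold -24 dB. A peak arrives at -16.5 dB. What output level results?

-15.5 dB

The input is 7.5 dB above the -24 dB threshold.
5:1 compression reduces that to 7.5/5 = 1.5 dB over.
So the level is -24 + 1.5 = -22.5 dB; make-up adds 7 dB, giving -15.5 dB.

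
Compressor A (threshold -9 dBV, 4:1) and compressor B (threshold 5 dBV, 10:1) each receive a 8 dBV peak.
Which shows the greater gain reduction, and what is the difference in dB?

A, by 10.05 dB

A: 17 dB over, compressed to 4.25 dB over, so 12.75 dB of GR.
B: 3 dB over, compressed to 0.3 dB over, so 2.7 dB of GR.
Difference: 10.05 dB in favour of A.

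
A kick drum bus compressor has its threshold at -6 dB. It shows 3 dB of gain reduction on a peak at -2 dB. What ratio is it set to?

Input overshoot = -2 − (-6) = 4 dB.
Output overshoot = 4 − 3 = 1 dB.
Ratio = input overshoot / output overshoot = 4 / 1 = 4.

4:1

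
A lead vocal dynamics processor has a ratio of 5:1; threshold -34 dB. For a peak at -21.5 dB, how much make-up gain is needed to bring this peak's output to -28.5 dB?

3 dB

Overshoot 12.5 dB → 12.5/5 = 2.5 dB after compression, so the compressed level is -34 + 2.5 = -31.5 dB.
Make-up = target − compressed = -28.5 − (-31.5) = 3 dB.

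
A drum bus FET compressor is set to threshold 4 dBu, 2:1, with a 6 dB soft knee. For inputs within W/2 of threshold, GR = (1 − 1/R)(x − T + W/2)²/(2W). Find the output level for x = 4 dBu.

x − T + W/2 = 4 − 4 + 3 = 3.
GR = (1 − 1/2) × 3² / 12 = 0.5 × 9 / 12 = 0.375 dB.
Output = 4 − 0.375 = 3.625 dBu.

3.625 dBu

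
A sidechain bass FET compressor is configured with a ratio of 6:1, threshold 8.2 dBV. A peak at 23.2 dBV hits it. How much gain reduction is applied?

12.5 dB

Overshoot = 23.2 − 8.2 = 15 dB.
After 6:1 compression the overshoot becomes 15/6 = 2.5 dB.
So the signal is attenuated by 15 − 2.5 = 12.5 dB.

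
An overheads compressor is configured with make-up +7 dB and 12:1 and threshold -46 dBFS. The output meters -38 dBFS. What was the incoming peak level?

Before make-up, the level was -38 − 7 = -45 dBFS.
That's 1 dB above the -46 dBFS threshold.
Undo the ratio: input overshoot = 1 × 12 = 12 dB, giving input = -34 dBFS.

-34 dBFS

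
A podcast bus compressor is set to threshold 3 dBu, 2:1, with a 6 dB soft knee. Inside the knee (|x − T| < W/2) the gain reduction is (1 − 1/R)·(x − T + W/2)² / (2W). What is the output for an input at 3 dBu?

x − T + W/2 = 3 − 3 + 3 = 3.
GR = (1 − 1/2) × 3² / 12 = 0.5 × 9 / 12 = 0.375 dB.
Output = 3 − 0.375 = 2.625 dBu.

2.625 dBu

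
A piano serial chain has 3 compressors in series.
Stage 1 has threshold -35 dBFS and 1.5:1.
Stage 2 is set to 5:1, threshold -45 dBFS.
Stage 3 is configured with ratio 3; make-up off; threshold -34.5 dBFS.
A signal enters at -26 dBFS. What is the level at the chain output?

-41.8 dBFS

Stage 1: -26 dBFS is 9 dB over -35 dBFS; at 1.5:1 that becomes 6 dB over, giving -29 dBFS.
Stage 2: 16 dB above -45 dBFS, reduced 5:1 to 3.2 dB above → -41.8 dBFS.
Stage 3: below threshold (-41.8 ≤ -34.5); passes unchanged; output -41.8 dBFS.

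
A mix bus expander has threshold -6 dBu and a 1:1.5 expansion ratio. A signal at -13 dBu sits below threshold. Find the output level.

Below threshold, a 1:1.5 expander applies gain = (1.5−1)×(T − x) of attenuation.
(1.5−1) × 7 = 3.5 dB, so output = -13 − 3.5 = -16.5 dBu.

-16.5 dBu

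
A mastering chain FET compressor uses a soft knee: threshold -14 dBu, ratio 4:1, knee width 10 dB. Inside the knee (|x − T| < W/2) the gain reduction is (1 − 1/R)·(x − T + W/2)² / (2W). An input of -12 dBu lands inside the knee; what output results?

x − T + W/2 = -12 − (-14) + 5 = 7.
GR = (1 − 1/4) × 7² / 20 = 0.75 × 49 / 20 = 1.8375 dB.
Output = -12 − 1.8375 = -13.8375 dBu.

-13.8375 dBu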